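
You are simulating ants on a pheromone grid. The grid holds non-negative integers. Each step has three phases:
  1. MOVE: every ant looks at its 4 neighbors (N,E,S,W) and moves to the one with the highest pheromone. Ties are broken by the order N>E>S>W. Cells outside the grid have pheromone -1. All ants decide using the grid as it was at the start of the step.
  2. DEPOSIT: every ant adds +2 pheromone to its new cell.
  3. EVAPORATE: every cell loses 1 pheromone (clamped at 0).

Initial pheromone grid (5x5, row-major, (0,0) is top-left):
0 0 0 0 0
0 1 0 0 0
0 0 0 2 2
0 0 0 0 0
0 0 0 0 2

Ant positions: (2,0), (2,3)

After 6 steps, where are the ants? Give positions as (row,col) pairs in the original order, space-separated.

Step 1: ant0:(2,0)->N->(1,0) | ant1:(2,3)->E->(2,4)
  grid max=3 at (2,4)
Step 2: ant0:(1,0)->N->(0,0) | ant1:(2,4)->W->(2,3)
  grid max=2 at (2,3)
Step 3: ant0:(0,0)->E->(0,1) | ant1:(2,3)->E->(2,4)
  grid max=3 at (2,4)
Step 4: ant0:(0,1)->E->(0,2) | ant1:(2,4)->W->(2,3)
  grid max=2 at (2,3)
Step 5: ant0:(0,2)->E->(0,3) | ant1:(2,3)->E->(2,4)
  grid max=3 at (2,4)
Step 6: ant0:(0,3)->E->(0,4) | ant1:(2,4)->W->(2,3)
  grid max=2 at (2,3)

(0,4) (2,3)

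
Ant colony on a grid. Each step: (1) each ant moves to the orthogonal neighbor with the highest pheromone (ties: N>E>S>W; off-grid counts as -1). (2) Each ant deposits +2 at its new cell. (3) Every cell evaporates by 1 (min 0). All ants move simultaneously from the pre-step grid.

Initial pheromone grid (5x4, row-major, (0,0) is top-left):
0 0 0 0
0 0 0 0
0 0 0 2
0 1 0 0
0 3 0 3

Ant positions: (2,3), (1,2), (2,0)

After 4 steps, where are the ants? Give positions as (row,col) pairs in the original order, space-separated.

Step 1: ant0:(2,3)->N->(1,3) | ant1:(1,2)->N->(0,2) | ant2:(2,0)->N->(1,0)
  grid max=2 at (4,1)
Step 2: ant0:(1,3)->S->(2,3) | ant1:(0,2)->E->(0,3) | ant2:(1,0)->N->(0,0)
  grid max=2 at (2,3)
Step 3: ant0:(2,3)->N->(1,3) | ant1:(0,3)->S->(1,3) | ant2:(0,0)->E->(0,1)
  grid max=3 at (1,3)
Step 4: ant0:(1,3)->S->(2,3) | ant1:(1,3)->S->(2,3) | ant2:(0,1)->E->(0,2)
  grid max=4 at (2,3)

(2,3) (2,3) (0,2)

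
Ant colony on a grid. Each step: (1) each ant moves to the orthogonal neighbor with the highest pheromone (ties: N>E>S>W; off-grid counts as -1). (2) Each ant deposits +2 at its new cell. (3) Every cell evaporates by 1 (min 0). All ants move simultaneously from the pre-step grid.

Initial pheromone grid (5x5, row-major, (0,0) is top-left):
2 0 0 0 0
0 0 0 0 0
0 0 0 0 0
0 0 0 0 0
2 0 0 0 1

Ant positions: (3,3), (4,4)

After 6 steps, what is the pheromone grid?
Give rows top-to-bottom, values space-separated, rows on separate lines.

After step 1: ants at (2,3),(3,4)
  1 0 0 0 0
  0 0 0 0 0
  0 0 0 1 0
  0 0 0 0 1
  1 0 0 0 0
After step 2: ants at (1,3),(2,4)
  0 0 0 0 0
  0 0 0 1 0
  0 0 0 0 1
  0 0 0 0 0
  0 0 0 0 0
After step 3: ants at (0,3),(1,4)
  0 0 0 1 0
  0 0 0 0 1
  0 0 0 0 0
  0 0 0 0 0
  0 0 0 0 0
After step 4: ants at (0,4),(0,4)
  0 0 0 0 3
  0 0 0 0 0
  0 0 0 0 0
  0 0 0 0 0
  0 0 0 0 0
After step 5: ants at (1,4),(1,4)
  0 0 0 0 2
  0 0 0 0 3
  0 0 0 0 0
  0 0 0 0 0
  0 0 0 0 0
After step 6: ants at (0,4),(0,4)
  0 0 0 0 5
  0 0 0 0 2
  0 0 0 0 0
  0 0 0 0 0
  0 0 0 0 0

0 0 0 0 5
0 0 0 0 2
0 0 0 0 0
0 0 0 0 0
0 0 0 0 0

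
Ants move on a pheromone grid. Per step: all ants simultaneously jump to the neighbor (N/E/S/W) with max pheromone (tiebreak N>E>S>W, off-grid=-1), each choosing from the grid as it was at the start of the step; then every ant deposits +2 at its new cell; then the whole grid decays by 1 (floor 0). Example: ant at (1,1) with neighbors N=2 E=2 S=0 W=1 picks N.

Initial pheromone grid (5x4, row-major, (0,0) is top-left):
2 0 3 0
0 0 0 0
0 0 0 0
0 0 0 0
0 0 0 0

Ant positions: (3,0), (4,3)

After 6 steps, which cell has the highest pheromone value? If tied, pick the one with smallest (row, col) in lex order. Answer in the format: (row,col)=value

Step 1: ant0:(3,0)->N->(2,0) | ant1:(4,3)->N->(3,3)
  grid max=2 at (0,2)
Step 2: ant0:(2,0)->N->(1,0) | ant1:(3,3)->N->(2,3)
  grid max=1 at (0,2)
Step 3: ant0:(1,0)->N->(0,0) | ant1:(2,3)->N->(1,3)
  grid max=1 at (0,0)
Step 4: ant0:(0,0)->E->(0,1) | ant1:(1,3)->N->(0,3)
  grid max=1 at (0,1)
Step 5: ant0:(0,1)->E->(0,2) | ant1:(0,3)->S->(1,3)
  grid max=1 at (0,2)
Step 6: ant0:(0,2)->E->(0,3) | ant1:(1,3)->N->(0,3)
  grid max=3 at (0,3)
Final grid:
  0 0 0 3
  0 0 0 0
  0 0 0 0
  0 0 0 0
  0 0 0 0
Max pheromone 3 at (0,3)

Answer: (0,3)=3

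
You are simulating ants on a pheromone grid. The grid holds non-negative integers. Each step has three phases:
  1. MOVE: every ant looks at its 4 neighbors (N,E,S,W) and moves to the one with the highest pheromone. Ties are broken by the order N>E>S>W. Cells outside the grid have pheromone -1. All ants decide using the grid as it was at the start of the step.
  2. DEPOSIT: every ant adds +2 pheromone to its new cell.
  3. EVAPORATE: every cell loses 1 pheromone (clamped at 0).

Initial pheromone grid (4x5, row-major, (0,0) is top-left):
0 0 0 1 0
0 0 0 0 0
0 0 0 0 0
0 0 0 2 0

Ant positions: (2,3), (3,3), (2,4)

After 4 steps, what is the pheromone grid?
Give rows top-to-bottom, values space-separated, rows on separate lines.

After step 1: ants at (3,3),(2,3),(1,4)
  0 0 0 0 0
  0 0 0 0 1
  0 0 0 1 0
  0 0 0 3 0
After step 2: ants at (2,3),(3,3),(0,4)
  0 0 0 0 1
  0 0 0 0 0
  0 0 0 2 0
  0 0 0 4 0
After step 3: ants at (3,3),(2,3),(1,4)
  0 0 0 0 0
  0 0 0 0 1
  0 0 0 3 0
  0 0 0 5 0
After step 4: ants at (2,3),(3,3),(0,4)
  0 0 0 0 1
  0 0 0 0 0
  0 0 0 4 0
  0 0 0 6 0

0 0 0 0 1
0 0 0 0 0
0 0 0 4 0
0 0 0 6 0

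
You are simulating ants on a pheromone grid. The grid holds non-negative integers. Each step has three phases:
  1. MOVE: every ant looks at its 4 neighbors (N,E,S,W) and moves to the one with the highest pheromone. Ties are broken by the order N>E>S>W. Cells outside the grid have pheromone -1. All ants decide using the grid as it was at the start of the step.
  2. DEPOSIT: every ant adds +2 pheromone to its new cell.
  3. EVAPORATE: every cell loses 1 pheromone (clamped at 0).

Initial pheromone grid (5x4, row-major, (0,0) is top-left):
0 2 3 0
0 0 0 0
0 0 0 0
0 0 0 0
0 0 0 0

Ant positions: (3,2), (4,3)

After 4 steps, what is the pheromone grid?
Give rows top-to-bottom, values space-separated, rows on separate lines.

After step 1: ants at (2,2),(3,3)
  0 1 2 0
  0 0 0 0
  0 0 1 0
  0 0 0 1
  0 0 0 0
After step 2: ants at (1,2),(2,3)
  0 0 1 0
  0 0 1 0
  0 0 0 1
  0 0 0 0
  0 0 0 0
After step 3: ants at (0,2),(1,3)
  0 0 2 0
  0 0 0 1
  0 0 0 0
  0 0 0 0
  0 0 0 0
After step 4: ants at (0,3),(0,3)
  0 0 1 3
  0 0 0 0
  0 0 0 0
  0 0 0 0
  0 0 0 0

0 0 1 3
0 0 0 0
0 0 0 0
0 0 0 0
0 0 0 0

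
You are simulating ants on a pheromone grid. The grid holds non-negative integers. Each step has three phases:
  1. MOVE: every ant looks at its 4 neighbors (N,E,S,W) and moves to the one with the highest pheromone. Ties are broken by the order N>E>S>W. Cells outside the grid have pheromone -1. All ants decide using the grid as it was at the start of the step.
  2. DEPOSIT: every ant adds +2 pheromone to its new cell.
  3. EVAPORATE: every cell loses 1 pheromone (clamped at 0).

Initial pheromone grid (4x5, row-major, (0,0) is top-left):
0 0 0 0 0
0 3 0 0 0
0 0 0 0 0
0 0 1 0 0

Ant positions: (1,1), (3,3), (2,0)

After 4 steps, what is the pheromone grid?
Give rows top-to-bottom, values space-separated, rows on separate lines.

After step 1: ants at (0,1),(3,2),(1,0)
  0 1 0 0 0
  1 2 0 0 0
  0 0 0 0 0
  0 0 2 0 0
After step 2: ants at (1,1),(2,2),(1,1)
  0 0 0 0 0
  0 5 0 0 0
  0 0 1 0 0
  0 0 1 0 0
After step 3: ants at (0,1),(3,2),(0,1)
  0 3 0 0 0
  0 4 0 0 0
  0 0 0 0 0
  0 0 2 0 0
After step 4: ants at (1,1),(2,2),(1,1)
  0 2 0 0 0
  0 7 0 0 0
  0 0 1 0 0
  0 0 1 0 0

0 2 0 0 0
0 7 0 0 0
0 0 1 0 0
0 0 1 0 0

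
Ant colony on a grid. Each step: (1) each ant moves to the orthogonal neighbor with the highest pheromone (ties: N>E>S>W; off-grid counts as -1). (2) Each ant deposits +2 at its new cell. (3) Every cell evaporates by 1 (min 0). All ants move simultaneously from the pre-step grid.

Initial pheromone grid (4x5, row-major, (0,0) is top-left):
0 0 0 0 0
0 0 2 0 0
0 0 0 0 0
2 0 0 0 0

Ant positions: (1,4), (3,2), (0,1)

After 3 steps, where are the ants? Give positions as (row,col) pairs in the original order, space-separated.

Step 1: ant0:(1,4)->N->(0,4) | ant1:(3,2)->N->(2,2) | ant2:(0,1)->E->(0,2)
  grid max=1 at (0,2)
Step 2: ant0:(0,4)->S->(1,4) | ant1:(2,2)->N->(1,2) | ant2:(0,2)->S->(1,2)
  grid max=4 at (1,2)
Step 3: ant0:(1,4)->N->(0,4) | ant1:(1,2)->N->(0,2) | ant2:(1,2)->N->(0,2)
  grid max=3 at (0,2)

(0,4) (0,2) (0,2)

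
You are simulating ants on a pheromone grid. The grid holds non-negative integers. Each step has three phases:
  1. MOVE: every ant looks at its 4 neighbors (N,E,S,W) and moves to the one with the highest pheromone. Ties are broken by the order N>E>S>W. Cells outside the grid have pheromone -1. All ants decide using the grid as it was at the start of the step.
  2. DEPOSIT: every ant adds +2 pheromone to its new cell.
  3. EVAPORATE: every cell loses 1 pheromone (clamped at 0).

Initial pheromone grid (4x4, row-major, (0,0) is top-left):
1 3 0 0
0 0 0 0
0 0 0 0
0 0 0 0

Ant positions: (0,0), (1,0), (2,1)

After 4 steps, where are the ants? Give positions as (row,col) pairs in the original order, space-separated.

Step 1: ant0:(0,0)->E->(0,1) | ant1:(1,0)->N->(0,0) | ant2:(2,1)->N->(1,1)
  grid max=4 at (0,1)
Step 2: ant0:(0,1)->W->(0,0) | ant1:(0,0)->E->(0,1) | ant2:(1,1)->N->(0,1)
  grid max=7 at (0,1)
Step 3: ant0:(0,0)->E->(0,1) | ant1:(0,1)->W->(0,0) | ant2:(0,1)->W->(0,0)
  grid max=8 at (0,1)
Step 4: ant0:(0,1)->W->(0,0) | ant1:(0,0)->E->(0,1) | ant2:(0,0)->E->(0,1)
  grid max=11 at (0,1)

(0,0) (0,1) (0,1)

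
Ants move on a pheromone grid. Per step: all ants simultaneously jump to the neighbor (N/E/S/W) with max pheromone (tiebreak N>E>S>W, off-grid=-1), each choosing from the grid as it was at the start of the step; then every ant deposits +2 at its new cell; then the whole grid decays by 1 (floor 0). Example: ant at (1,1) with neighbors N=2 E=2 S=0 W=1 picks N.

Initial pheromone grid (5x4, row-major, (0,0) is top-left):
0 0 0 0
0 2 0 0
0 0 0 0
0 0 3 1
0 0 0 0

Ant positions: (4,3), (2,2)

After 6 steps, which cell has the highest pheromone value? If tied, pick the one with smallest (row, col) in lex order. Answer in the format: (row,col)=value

Step 1: ant0:(4,3)->N->(3,3) | ant1:(2,2)->S->(3,2)
  grid max=4 at (3,2)
Step 2: ant0:(3,3)->W->(3,2) | ant1:(3,2)->E->(3,3)
  grid max=5 at (3,2)
Step 3: ant0:(3,2)->E->(3,3) | ant1:(3,3)->W->(3,2)
  grid max=6 at (3,2)
Step 4: ant0:(3,3)->W->(3,2) | ant1:(3,2)->E->(3,3)
  grid max=7 at (3,2)
Step 5: ant0:(3,2)->E->(3,3) | ant1:(3,3)->W->(3,2)
  grid max=8 at (3,2)
Step 6: ant0:(3,3)->W->(3,2) | ant1:(3,2)->E->(3,3)
  grid max=9 at (3,2)
Final grid:
  0 0 0 0
  0 0 0 0
  0 0 0 0
  0 0 9 7
  0 0 0 0
Max pheromone 9 at (3,2)

Answer: (3,2)=9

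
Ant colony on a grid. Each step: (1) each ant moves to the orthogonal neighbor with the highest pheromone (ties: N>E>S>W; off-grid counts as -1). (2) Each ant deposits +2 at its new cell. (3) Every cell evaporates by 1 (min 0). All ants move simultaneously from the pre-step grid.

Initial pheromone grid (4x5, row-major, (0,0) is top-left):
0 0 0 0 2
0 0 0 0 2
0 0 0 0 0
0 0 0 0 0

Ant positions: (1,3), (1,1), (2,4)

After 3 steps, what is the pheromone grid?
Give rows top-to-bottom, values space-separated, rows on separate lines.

After step 1: ants at (1,4),(0,1),(1,4)
  0 1 0 0 1
  0 0 0 0 5
  0 0 0 0 0
  0 0 0 0 0
After step 2: ants at (0,4),(0,2),(0,4)
  0 0 1 0 4
  0 0 0 0 4
  0 0 0 0 0
  0 0 0 0 0
After step 3: ants at (1,4),(0,3),(1,4)
  0 0 0 1 3
  0 0 0 0 7
  0 0 0 0 0
  0 0 0 0 0

0 0 0 1 3
0 0 0 0 7
0 0 0 0 0
0 0 0 0 0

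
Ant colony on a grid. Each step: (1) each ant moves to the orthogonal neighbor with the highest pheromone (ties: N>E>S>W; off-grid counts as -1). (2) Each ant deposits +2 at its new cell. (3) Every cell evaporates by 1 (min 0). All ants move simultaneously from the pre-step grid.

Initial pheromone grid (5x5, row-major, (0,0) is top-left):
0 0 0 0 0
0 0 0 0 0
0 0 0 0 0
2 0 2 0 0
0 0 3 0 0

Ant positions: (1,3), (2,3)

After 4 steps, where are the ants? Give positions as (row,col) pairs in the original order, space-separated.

Step 1: ant0:(1,3)->N->(0,3) | ant1:(2,3)->N->(1,3)
  grid max=2 at (4,2)
Step 2: ant0:(0,3)->S->(1,3) | ant1:(1,3)->N->(0,3)
  grid max=2 at (0,3)
Step 3: ant0:(1,3)->N->(0,3) | ant1:(0,3)->S->(1,3)
  grid max=3 at (0,3)
Step 4: ant0:(0,3)->S->(1,3) | ant1:(1,3)->N->(0,3)
  grid max=4 at (0,3)

(1,3) (0,3)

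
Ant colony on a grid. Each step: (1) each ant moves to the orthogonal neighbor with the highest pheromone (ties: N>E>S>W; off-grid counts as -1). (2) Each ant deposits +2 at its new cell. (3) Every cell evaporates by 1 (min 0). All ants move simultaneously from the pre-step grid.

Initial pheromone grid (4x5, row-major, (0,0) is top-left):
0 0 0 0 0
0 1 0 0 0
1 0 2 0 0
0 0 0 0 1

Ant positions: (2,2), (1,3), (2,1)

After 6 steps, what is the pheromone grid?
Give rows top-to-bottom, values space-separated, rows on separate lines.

After step 1: ants at (1,2),(0,3),(2,2)
  0 0 0 1 0
  0 0 1 0 0
  0 0 3 0 0
  0 0 0 0 0
After step 2: ants at (2,2),(0,4),(1,2)
  0 0 0 0 1
  0 0 2 0 0
  0 0 4 0 0
  0 0 0 0 0
After step 3: ants at (1,2),(1,4),(2,2)
  0 0 0 0 0
  0 0 3 0 1
  0 0 5 0 0
  0 0 0 0 0
After step 4: ants at (2,2),(0,4),(1,2)
  0 0 0 0 1
  0 0 4 0 0
  0 0 6 0 0
  0 0 0 0 0
After step 5: ants at (1,2),(1,4),(2,2)
  0 0 0 0 0
  0 0 5 0 1
  0 0 7 0 0
  0 0 0 0 0
After step 6: ants at (2,2),(0,4),(1,2)
  0 0 0 0 1
  0 0 6 0 0
  0 0 8 0 0
  0 0 0 0 0

0 0 0 0 1
0 0 6 0 0
0 0 8 0 0
0 0 0 0 0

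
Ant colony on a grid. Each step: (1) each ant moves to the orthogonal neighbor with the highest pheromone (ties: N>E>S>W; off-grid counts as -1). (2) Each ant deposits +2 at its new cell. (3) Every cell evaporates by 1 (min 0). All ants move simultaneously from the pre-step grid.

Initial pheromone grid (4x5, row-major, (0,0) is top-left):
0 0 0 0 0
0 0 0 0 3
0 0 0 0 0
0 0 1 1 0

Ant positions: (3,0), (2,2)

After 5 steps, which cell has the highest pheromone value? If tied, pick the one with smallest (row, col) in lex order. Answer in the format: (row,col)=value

Answer: (3,2)=2

Derivation:
Step 1: ant0:(3,0)->N->(2,0) | ant1:(2,2)->S->(3,2)
  grid max=2 at (1,4)
Step 2: ant0:(2,0)->N->(1,0) | ant1:(3,2)->N->(2,2)
  grid max=1 at (1,0)
Step 3: ant0:(1,0)->N->(0,0) | ant1:(2,2)->S->(3,2)
  grid max=2 at (3,2)
Step 4: ant0:(0,0)->E->(0,1) | ant1:(3,2)->N->(2,2)
  grid max=1 at (0,1)
Step 5: ant0:(0,1)->E->(0,2) | ant1:(2,2)->S->(3,2)
  grid max=2 at (3,2)
Final grid:
  0 0 1 0 0
  0 0 0 0 0
  0 0 0 0 0
  0 0 2 0 0
Max pheromone 2 at (3,2)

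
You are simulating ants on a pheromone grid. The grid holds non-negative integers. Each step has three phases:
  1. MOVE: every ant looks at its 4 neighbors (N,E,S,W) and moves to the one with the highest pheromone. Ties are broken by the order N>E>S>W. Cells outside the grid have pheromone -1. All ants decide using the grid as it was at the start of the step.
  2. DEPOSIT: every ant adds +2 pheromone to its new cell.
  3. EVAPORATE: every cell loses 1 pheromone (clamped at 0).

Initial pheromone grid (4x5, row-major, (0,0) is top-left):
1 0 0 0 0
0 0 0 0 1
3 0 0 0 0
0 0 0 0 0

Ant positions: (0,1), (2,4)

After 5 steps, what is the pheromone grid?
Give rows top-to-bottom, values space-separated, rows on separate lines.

After step 1: ants at (0,0),(1,4)
  2 0 0 0 0
  0 0 0 0 2
  2 0 0 0 0
  0 0 0 0 0
After step 2: ants at (0,1),(0,4)
  1 1 0 0 1
  0 0 0 0 1
  1 0 0 0 0
  0 0 0 0 0
After step 3: ants at (0,0),(1,4)
  2 0 0 0 0
  0 0 0 0 2
  0 0 0 0 0
  0 0 0 0 0
After step 4: ants at (0,1),(0,4)
  1 1 0 0 1
  0 0 0 0 1
  0 0 0 0 0
  0 0 0 0 0
After step 5: ants at (0,0),(1,4)
  2 0 0 0 0
  0 0 0 0 2
  0 0 0 0 0
  0 0 0 0 0

2 0 0 0 0
0 0 0 0 2
0 0 0 0 0
0 0 0 0 0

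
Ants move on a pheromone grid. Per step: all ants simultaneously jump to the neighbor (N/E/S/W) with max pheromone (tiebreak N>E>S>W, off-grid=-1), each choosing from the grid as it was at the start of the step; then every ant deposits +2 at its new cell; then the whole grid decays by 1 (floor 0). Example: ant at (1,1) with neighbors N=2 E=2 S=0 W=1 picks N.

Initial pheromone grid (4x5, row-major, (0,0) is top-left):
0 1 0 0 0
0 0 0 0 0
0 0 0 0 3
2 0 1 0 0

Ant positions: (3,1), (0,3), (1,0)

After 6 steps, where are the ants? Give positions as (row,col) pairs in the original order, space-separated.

Step 1: ant0:(3,1)->W->(3,0) | ant1:(0,3)->E->(0,4) | ant2:(1,0)->N->(0,0)
  grid max=3 at (3,0)
Step 2: ant0:(3,0)->N->(2,0) | ant1:(0,4)->S->(1,4) | ant2:(0,0)->E->(0,1)
  grid max=2 at (3,0)
Step 3: ant0:(2,0)->S->(3,0) | ant1:(1,4)->S->(2,4) | ant2:(0,1)->E->(0,2)
  grid max=3 at (3,0)
Step 4: ant0:(3,0)->N->(2,0) | ant1:(2,4)->N->(1,4) | ant2:(0,2)->E->(0,3)
  grid max=2 at (3,0)
Step 5: ant0:(2,0)->S->(3,0) | ant1:(1,4)->S->(2,4) | ant2:(0,3)->E->(0,4)
  grid max=3 at (3,0)
Step 6: ant0:(3,0)->N->(2,0) | ant1:(2,4)->N->(1,4) | ant2:(0,4)->S->(1,4)
  grid max=3 at (1,4)

(2,0) (1,4) (1,4)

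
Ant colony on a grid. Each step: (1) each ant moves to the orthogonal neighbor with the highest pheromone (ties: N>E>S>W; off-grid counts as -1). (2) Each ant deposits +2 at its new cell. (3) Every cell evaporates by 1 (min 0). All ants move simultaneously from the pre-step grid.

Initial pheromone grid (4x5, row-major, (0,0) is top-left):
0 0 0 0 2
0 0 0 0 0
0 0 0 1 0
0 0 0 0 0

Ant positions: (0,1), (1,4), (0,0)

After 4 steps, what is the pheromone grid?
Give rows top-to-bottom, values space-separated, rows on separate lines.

After step 1: ants at (0,2),(0,4),(0,1)
  0 1 1 0 3
  0 0 0 0 0
  0 0 0 0 0
  0 0 0 0 0
After step 2: ants at (0,1),(1,4),(0,2)
  0 2 2 0 2
  0 0 0 0 1
  0 0 0 0 0
  0 0 0 0 0
After step 3: ants at (0,2),(0,4),(0,1)
  0 3 3 0 3
  0 0 0 0 0
  0 0 0 0 0
  0 0 0 0 0
After step 4: ants at (0,1),(1,4),(0,2)
  0 4 4 0 2
  0 0 0 0 1
  0 0 0 0 0
  0 0 0 0 0

0 4 4 0 2
0 0 0 0 1
0 0 0 0 0
0 0 0 0 0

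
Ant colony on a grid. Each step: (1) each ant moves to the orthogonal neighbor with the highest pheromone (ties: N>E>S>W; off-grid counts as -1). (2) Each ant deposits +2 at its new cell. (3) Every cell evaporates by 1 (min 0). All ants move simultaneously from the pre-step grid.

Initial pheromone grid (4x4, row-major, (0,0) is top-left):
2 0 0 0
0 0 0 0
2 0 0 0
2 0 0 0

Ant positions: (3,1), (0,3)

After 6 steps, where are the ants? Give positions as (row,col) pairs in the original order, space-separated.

Step 1: ant0:(3,1)->W->(3,0) | ant1:(0,3)->S->(1,3)
  grid max=3 at (3,0)
Step 2: ant0:(3,0)->N->(2,0) | ant1:(1,3)->N->(0,3)
  grid max=2 at (2,0)
Step 3: ant0:(2,0)->S->(3,0) | ant1:(0,3)->S->(1,3)
  grid max=3 at (3,0)
Step 4: ant0:(3,0)->N->(2,0) | ant1:(1,3)->N->(0,3)
  grid max=2 at (2,0)
Step 5: ant0:(2,0)->S->(3,0) | ant1:(0,3)->S->(1,3)
  grid max=3 at (3,0)
Step 6: ant0:(3,0)->N->(2,0) | ant1:(1,3)->N->(0,3)
  grid max=2 at (2,0)

(2,0) (0,3)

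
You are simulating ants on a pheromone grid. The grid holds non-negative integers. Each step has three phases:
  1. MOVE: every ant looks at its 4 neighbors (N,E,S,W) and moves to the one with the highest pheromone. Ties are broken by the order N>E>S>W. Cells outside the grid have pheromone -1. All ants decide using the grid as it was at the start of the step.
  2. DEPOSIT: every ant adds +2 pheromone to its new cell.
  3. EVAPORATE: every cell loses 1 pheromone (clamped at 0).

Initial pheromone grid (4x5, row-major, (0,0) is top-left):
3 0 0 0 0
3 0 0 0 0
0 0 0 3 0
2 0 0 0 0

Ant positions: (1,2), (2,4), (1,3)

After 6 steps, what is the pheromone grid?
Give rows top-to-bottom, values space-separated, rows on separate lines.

After step 1: ants at (0,2),(2,3),(2,3)
  2 0 1 0 0
  2 0 0 0 0
  0 0 0 6 0
  1 0 0 0 0
After step 2: ants at (0,3),(1,3),(1,3)
  1 0 0 1 0
  1 0 0 3 0
  0 0 0 5 0
  0 0 0 0 0
After step 3: ants at (1,3),(2,3),(2,3)
  0 0 0 0 0
  0 0 0 4 0
  0 0 0 8 0
  0 0 0 0 0
After step 4: ants at (2,3),(1,3),(1,3)
  0 0 0 0 0
  0 0 0 7 0
  0 0 0 9 0
  0 0 0 0 0
After step 5: ants at (1,3),(2,3),(2,3)
  0 0 0 0 0
  0 0 0 8 0
  0 0 0 12 0
  0 0 0 0 0
After step 6: ants at (2,3),(1,3),(1,3)
  0 0 0 0 0
  0 0 0 11 0
  0 0 0 13 0
  0 0 0 0 0

0 0 0 0 0
0 0 0 11 0
0 0 0 13 0
0 0 0 0 0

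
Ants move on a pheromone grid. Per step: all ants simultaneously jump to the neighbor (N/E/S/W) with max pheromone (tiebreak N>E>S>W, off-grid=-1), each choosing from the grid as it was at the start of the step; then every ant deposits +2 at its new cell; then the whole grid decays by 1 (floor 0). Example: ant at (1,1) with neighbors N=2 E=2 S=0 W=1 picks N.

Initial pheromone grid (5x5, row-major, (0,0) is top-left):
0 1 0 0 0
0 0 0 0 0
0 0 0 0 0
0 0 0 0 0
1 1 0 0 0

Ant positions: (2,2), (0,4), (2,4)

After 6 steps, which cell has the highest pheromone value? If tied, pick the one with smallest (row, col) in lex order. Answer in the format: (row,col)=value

Answer: (0,4)=11

Derivation:
Step 1: ant0:(2,2)->N->(1,2) | ant1:(0,4)->S->(1,4) | ant2:(2,4)->N->(1,4)
  grid max=3 at (1,4)
Step 2: ant0:(1,2)->N->(0,2) | ant1:(1,4)->N->(0,4) | ant2:(1,4)->N->(0,4)
  grid max=3 at (0,4)
Step 3: ant0:(0,2)->E->(0,3) | ant1:(0,4)->S->(1,4) | ant2:(0,4)->S->(1,4)
  grid max=5 at (1,4)
Step 4: ant0:(0,3)->E->(0,4) | ant1:(1,4)->N->(0,4) | ant2:(1,4)->N->(0,4)
  grid max=7 at (0,4)
Step 5: ant0:(0,4)->S->(1,4) | ant1:(0,4)->S->(1,4) | ant2:(0,4)->S->(1,4)
  grid max=9 at (1,4)
Step 6: ant0:(1,4)->N->(0,4) | ant1:(1,4)->N->(0,4) | ant2:(1,4)->N->(0,4)
  grid max=11 at (0,4)
Final grid:
  0 0 0 0 11
  0 0 0 0 8
  0 0 0 0 0
  0 0 0 0 0
  0 0 0 0 0
Max pheromone 11 at (0,4)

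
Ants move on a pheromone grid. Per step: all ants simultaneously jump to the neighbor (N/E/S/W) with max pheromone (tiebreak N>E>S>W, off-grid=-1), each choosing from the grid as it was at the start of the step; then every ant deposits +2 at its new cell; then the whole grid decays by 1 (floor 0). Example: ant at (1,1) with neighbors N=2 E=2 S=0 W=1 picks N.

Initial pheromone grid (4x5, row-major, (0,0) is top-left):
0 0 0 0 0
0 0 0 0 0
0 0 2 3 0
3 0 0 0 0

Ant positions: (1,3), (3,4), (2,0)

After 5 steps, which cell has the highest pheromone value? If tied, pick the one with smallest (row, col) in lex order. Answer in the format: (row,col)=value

Answer: (2,3)=8

Derivation:
Step 1: ant0:(1,3)->S->(2,3) | ant1:(3,4)->N->(2,4) | ant2:(2,0)->S->(3,0)
  grid max=4 at (2,3)
Step 2: ant0:(2,3)->E->(2,4) | ant1:(2,4)->W->(2,3) | ant2:(3,0)->N->(2,0)
  grid max=5 at (2,3)
Step 3: ant0:(2,4)->W->(2,3) | ant1:(2,3)->E->(2,4) | ant2:(2,0)->S->(3,0)
  grid max=6 at (2,3)
Step 4: ant0:(2,3)->E->(2,4) | ant1:(2,4)->W->(2,3) | ant2:(3,0)->N->(2,0)
  grid max=7 at (2,3)
Step 5: ant0:(2,4)->W->(2,3) | ant1:(2,3)->E->(2,4) | ant2:(2,0)->S->(3,0)
  grid max=8 at (2,3)
Final grid:
  0 0 0 0 0
  0 0 0 0 0
  0 0 0 8 5
  4 0 0 0 0
Max pheromone 8 at (2,3)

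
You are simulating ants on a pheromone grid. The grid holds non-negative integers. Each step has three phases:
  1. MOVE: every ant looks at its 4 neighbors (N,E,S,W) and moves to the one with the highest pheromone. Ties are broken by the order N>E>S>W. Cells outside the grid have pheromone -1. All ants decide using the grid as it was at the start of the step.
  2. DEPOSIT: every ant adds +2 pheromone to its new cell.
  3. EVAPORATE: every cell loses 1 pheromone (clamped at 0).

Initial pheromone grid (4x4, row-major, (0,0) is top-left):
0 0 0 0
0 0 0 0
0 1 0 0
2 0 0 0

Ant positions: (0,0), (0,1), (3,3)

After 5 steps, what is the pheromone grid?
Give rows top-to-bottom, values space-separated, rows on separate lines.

After step 1: ants at (0,1),(0,2),(2,3)
  0 1 1 0
  0 0 0 0
  0 0 0 1
  1 0 0 0
After step 2: ants at (0,2),(0,1),(1,3)
  0 2 2 0
  0 0 0 1
  0 0 0 0
  0 0 0 0
After step 3: ants at (0,1),(0,2),(0,3)
  0 3 3 1
  0 0 0 0
  0 0 0 0
  0 0 0 0
After step 4: ants at (0,2),(0,1),(0,2)
  0 4 6 0
  0 0 0 0
  0 0 0 0
  0 0 0 0
After step 5: ants at (0,1),(0,2),(0,1)
  0 7 7 0
  0 0 0 0
  0 0 0 0
  0 0 0 0

0 7 7 0
0 0 0 0
0 0 0 0
0 0 0 0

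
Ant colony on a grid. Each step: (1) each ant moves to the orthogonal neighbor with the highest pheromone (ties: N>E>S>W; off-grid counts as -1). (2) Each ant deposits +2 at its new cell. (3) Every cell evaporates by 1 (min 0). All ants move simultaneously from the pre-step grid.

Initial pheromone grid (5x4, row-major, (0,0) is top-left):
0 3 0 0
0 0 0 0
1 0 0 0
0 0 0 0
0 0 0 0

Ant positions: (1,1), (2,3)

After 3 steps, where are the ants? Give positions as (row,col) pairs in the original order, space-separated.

Step 1: ant0:(1,1)->N->(0,1) | ant1:(2,3)->N->(1,3)
  grid max=4 at (0,1)
Step 2: ant0:(0,1)->E->(0,2) | ant1:(1,3)->N->(0,3)
  grid max=3 at (0,1)
Step 3: ant0:(0,2)->W->(0,1) | ant1:(0,3)->W->(0,2)
  grid max=4 at (0,1)

(0,1) (0,2)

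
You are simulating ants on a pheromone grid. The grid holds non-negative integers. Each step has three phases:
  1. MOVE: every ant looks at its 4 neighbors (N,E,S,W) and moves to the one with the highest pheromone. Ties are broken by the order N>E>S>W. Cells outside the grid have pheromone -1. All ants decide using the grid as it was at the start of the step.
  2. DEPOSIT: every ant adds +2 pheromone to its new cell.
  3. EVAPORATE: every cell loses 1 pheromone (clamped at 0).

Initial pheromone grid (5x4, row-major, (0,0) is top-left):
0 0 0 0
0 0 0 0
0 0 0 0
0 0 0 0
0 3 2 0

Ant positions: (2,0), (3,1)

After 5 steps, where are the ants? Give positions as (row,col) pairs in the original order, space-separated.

Step 1: ant0:(2,0)->N->(1,0) | ant1:(3,1)->S->(4,1)
  grid max=4 at (4,1)
Step 2: ant0:(1,0)->N->(0,0) | ant1:(4,1)->E->(4,2)
  grid max=3 at (4,1)
Step 3: ant0:(0,0)->E->(0,1) | ant1:(4,2)->W->(4,1)
  grid max=4 at (4,1)
Step 4: ant0:(0,1)->E->(0,2) | ant1:(4,1)->E->(4,2)
  grid max=3 at (4,1)
Step 5: ant0:(0,2)->E->(0,3) | ant1:(4,2)->W->(4,1)
  grid max=4 at (4,1)

(0,3) (4,1)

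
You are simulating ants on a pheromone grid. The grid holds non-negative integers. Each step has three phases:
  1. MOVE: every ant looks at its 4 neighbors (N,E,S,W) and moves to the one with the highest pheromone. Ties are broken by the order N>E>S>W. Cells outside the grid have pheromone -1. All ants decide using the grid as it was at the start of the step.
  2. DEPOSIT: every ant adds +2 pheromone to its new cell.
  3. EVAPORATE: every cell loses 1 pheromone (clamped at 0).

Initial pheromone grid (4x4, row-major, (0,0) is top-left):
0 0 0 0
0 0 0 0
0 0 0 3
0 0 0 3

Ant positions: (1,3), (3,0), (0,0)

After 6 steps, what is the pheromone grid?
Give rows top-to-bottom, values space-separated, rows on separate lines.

After step 1: ants at (2,3),(2,0),(0,1)
  0 1 0 0
  0 0 0 0
  1 0 0 4
  0 0 0 2
After step 2: ants at (3,3),(1,0),(0,2)
  0 0 1 0
  1 0 0 0
  0 0 0 3
  0 0 0 3
After step 3: ants at (2,3),(0,0),(0,3)
  1 0 0 1
  0 0 0 0
  0 0 0 4
  0 0 0 2
After step 4: ants at (3,3),(0,1),(1,3)
  0 1 0 0
  0 0 0 1
  0 0 0 3
  0 0 0 3
After step 5: ants at (2,3),(0,2),(2,3)
  0 0 1 0
  0 0 0 0
  0 0 0 6
  0 0 0 2
After step 6: ants at (3,3),(0,3),(3,3)
  0 0 0 1
  0 0 0 0
  0 0 0 5
  0 0 0 5

0 0 0 1
0 0 0 0
0 0 0 5
0 0 0 5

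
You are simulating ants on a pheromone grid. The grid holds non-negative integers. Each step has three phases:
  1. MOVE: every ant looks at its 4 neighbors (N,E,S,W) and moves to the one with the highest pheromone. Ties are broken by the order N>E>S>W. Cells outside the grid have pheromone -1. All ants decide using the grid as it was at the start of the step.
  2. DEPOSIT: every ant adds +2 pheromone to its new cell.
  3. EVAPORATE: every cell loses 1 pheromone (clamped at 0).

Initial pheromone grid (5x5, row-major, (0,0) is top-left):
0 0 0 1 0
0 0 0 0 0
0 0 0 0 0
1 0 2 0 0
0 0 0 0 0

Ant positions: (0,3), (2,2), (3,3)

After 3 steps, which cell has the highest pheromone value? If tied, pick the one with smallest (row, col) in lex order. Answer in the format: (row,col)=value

Step 1: ant0:(0,3)->E->(0,4) | ant1:(2,2)->S->(3,2) | ant2:(3,3)->W->(3,2)
  grid max=5 at (3,2)
Step 2: ant0:(0,4)->S->(1,4) | ant1:(3,2)->N->(2,2) | ant2:(3,2)->N->(2,2)
  grid max=4 at (3,2)
Step 3: ant0:(1,4)->N->(0,4) | ant1:(2,2)->S->(3,2) | ant2:(2,2)->S->(3,2)
  grid max=7 at (3,2)
Final grid:
  0 0 0 0 1
  0 0 0 0 0
  0 0 2 0 0
  0 0 7 0 0
  0 0 0 0 0
Max pheromone 7 at (3,2)

Answer: (3,2)=7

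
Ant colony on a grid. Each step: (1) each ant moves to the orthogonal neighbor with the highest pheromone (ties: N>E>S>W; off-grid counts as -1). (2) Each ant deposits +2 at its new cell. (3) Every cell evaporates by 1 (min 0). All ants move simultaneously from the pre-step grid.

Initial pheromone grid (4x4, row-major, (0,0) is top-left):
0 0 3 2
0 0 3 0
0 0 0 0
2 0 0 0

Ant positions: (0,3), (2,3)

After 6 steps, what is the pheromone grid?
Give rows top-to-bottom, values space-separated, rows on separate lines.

After step 1: ants at (0,2),(1,3)
  0 0 4 1
  0 0 2 1
  0 0 0 0
  1 0 0 0
After step 2: ants at (1,2),(1,2)
  0 0 3 0
  0 0 5 0
  0 0 0 0
  0 0 0 0
After step 3: ants at (0,2),(0,2)
  0 0 6 0
  0 0 4 0
  0 0 0 0
  0 0 0 0
After step 4: ants at (1,2),(1,2)
  0 0 5 0
  0 0 7 0
  0 0 0 0
  0 0 0 0
After step 5: ants at (0,2),(0,2)
  0 0 8 0
  0 0 6 0
  0 0 0 0
  0 0 0 0
After step 6: ants at (1,2),(1,2)
  0 0 7 0
  0 0 9 0
  0 0 0 0
  0 0 0 0

0 0 7 0
0 0 9 0
0 0 0 0
0 0 0 0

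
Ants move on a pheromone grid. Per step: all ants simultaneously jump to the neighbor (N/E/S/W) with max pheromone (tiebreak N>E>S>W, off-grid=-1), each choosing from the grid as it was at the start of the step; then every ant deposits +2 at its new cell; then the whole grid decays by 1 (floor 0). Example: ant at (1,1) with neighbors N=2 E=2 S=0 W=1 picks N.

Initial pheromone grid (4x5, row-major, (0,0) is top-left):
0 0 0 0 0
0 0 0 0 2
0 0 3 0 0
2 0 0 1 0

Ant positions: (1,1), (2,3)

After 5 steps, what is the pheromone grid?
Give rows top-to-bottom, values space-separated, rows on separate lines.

After step 1: ants at (0,1),(2,2)
  0 1 0 0 0
  0 0 0 0 1
  0 0 4 0 0
  1 0 0 0 0
After step 2: ants at (0,2),(1,2)
  0 0 1 0 0
  0 0 1 0 0
  0 0 3 0 0
  0 0 0 0 0
After step 3: ants at (1,2),(2,2)
  0 0 0 0 0
  0 0 2 0 0
  0 0 4 0 0
  0 0 0 0 0
After step 4: ants at (2,2),(1,2)
  0 0 0 0 0
  0 0 3 0 0
  0 0 5 0 0
  0 0 0 0 0
After step 5: ants at (1,2),(2,2)
  0 0 0 0 0
  0 0 4 0 0
  0 0 6 0 0
  0 0 0 0 0

0 0 0 0 0
0 0 4 0 0
0 0 6 0 0
0 0 0 0 0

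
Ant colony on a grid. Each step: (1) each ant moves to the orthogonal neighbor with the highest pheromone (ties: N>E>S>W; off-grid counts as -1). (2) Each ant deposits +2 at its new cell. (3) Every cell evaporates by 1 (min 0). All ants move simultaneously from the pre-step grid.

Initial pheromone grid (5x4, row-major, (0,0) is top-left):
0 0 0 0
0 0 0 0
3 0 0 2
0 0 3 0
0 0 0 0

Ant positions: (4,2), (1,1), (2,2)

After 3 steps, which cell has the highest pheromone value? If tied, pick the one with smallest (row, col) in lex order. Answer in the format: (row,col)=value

Answer: (3,2)=8

Derivation:
Step 1: ant0:(4,2)->N->(3,2) | ant1:(1,1)->N->(0,1) | ant2:(2,2)->S->(3,2)
  grid max=6 at (3,2)
Step 2: ant0:(3,2)->N->(2,2) | ant1:(0,1)->E->(0,2) | ant2:(3,2)->N->(2,2)
  grid max=5 at (3,2)
Step 3: ant0:(2,2)->S->(3,2) | ant1:(0,2)->E->(0,3) | ant2:(2,2)->S->(3,2)
  grid max=8 at (3,2)
Final grid:
  0 0 0 1
  0 0 0 0
  0 0 2 0
  0 0 8 0
  0 0 0 0
Max pheromone 8 at (3,2)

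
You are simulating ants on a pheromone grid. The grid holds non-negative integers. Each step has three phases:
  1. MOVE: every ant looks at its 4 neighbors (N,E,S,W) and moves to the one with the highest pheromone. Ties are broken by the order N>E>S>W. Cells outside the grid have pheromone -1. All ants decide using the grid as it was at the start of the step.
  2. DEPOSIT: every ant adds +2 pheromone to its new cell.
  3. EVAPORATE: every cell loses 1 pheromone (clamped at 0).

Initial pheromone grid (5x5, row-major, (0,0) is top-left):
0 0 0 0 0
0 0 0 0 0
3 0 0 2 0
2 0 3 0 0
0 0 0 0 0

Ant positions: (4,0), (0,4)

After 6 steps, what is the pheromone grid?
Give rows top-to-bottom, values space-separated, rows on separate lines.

After step 1: ants at (3,0),(1,4)
  0 0 0 0 0
  0 0 0 0 1
  2 0 0 1 0
  3 0 2 0 0
  0 0 0 0 0
After step 2: ants at (2,0),(0,4)
  0 0 0 0 1
  0 0 0 0 0
  3 0 0 0 0
  2 0 1 0 0
  0 0 0 0 0
After step 3: ants at (3,0),(1,4)
  0 0 0 0 0
  0 0 0 0 1
  2 0 0 0 0
  3 0 0 0 0
  0 0 0 0 0
After step 4: ants at (2,0),(0,4)
  0 0 0 0 1
  0 0 0 0 0
  3 0 0 0 0
  2 0 0 0 0
  0 0 0 0 0
After step 5: ants at (3,0),(1,4)
  0 0 0 0 0
  0 0 0 0 1
  2 0 0 0 0
  3 0 0 0 0
  0 0 0 0 0
After step 6: ants at (2,0),(0,4)
  0 0 0 0 1
  0 0 0 0 0
  3 0 0 0 0
  2 0 0 0 0
  0 0 0 0 0

0 0 0 0 1
0 0 0 0 0
3 0 0 0 0
2 0 0 0 0
0 0 0 0 0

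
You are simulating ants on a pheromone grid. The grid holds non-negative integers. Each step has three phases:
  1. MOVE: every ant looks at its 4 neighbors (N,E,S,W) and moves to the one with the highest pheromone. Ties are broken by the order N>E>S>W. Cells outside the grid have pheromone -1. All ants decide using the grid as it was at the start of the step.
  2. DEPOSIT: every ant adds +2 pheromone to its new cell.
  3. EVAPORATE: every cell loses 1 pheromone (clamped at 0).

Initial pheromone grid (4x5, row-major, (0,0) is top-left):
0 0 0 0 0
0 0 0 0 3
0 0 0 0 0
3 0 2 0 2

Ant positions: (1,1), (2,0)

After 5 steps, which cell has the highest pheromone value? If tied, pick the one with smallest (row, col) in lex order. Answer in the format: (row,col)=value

Step 1: ant0:(1,1)->N->(0,1) | ant1:(2,0)->S->(3,0)
  grid max=4 at (3,0)
Step 2: ant0:(0,1)->E->(0,2) | ant1:(3,0)->N->(2,0)
  grid max=3 at (3,0)
Step 3: ant0:(0,2)->E->(0,3) | ant1:(2,0)->S->(3,0)
  grid max=4 at (3,0)
Step 4: ant0:(0,3)->E->(0,4) | ant1:(3,0)->N->(2,0)
  grid max=3 at (3,0)
Step 5: ant0:(0,4)->S->(1,4) | ant1:(2,0)->S->(3,0)
  grid max=4 at (3,0)
Final grid:
  0 0 0 0 0
  0 0 0 0 1
  0 0 0 0 0
  4 0 0 0 0
Max pheromone 4 at (3,0)

Answer: (3,0)=4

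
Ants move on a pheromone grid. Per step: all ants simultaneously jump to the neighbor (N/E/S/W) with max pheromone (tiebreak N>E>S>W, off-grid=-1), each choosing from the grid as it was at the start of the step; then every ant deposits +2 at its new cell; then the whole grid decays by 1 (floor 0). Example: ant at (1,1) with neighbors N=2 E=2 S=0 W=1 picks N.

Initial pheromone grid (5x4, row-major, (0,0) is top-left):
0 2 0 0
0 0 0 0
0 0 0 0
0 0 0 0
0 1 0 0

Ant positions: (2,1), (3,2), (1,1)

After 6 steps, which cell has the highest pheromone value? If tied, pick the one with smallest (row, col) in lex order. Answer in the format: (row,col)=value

Answer: (0,1)=12

Derivation:
Step 1: ant0:(2,1)->N->(1,1) | ant1:(3,2)->N->(2,2) | ant2:(1,1)->N->(0,1)
  grid max=3 at (0,1)
Step 2: ant0:(1,1)->N->(0,1) | ant1:(2,2)->N->(1,2) | ant2:(0,1)->S->(1,1)
  grid max=4 at (0,1)
Step 3: ant0:(0,1)->S->(1,1) | ant1:(1,2)->W->(1,1) | ant2:(1,1)->N->(0,1)
  grid max=5 at (0,1)
Step 4: ant0:(1,1)->N->(0,1) | ant1:(1,1)->N->(0,1) | ant2:(0,1)->S->(1,1)
  grid max=8 at (0,1)
Step 5: ant0:(0,1)->S->(1,1) | ant1:(0,1)->S->(1,1) | ant2:(1,1)->N->(0,1)
  grid max=9 at (0,1)
Step 6: ant0:(1,1)->N->(0,1) | ant1:(1,1)->N->(0,1) | ant2:(0,1)->S->(1,1)
  grid max=12 at (0,1)
Final grid:
  0 12 0 0
  0 10 0 0
  0 0 0 0
  0 0 0 0
  0 0 0 0
Max pheromone 12 at (0,1)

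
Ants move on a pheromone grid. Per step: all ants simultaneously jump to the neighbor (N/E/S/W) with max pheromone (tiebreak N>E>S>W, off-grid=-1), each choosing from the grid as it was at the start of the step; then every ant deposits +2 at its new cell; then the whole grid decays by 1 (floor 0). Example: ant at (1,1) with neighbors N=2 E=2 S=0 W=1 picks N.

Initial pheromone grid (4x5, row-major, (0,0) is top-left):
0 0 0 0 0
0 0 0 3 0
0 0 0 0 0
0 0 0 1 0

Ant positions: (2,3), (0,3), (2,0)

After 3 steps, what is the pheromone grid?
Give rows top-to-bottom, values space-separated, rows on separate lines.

After step 1: ants at (1,3),(1,3),(1,0)
  0 0 0 0 0
  1 0 0 6 0
  0 0 0 0 0
  0 0 0 0 0
After step 2: ants at (0,3),(0,3),(0,0)
  1 0 0 3 0
  0 0 0 5 0
  0 0 0 0 0
  0 0 0 0 0
After step 3: ants at (1,3),(1,3),(0,1)
  0 1 0 2 0
  0 0 0 8 0
  0 0 0 0 0
  0 0 0 0 0

0 1 0 2 0
0 0 0 8 0
0 0 0 0 0
0 0 0 0 0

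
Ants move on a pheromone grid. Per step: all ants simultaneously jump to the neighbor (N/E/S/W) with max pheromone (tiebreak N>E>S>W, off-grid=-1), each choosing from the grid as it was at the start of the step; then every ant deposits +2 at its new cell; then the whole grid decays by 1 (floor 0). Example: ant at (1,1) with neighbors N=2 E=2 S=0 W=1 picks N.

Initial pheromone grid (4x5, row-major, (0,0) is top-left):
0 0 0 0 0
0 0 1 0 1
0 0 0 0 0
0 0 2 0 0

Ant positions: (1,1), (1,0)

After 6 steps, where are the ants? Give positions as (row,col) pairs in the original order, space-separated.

Step 1: ant0:(1,1)->E->(1,2) | ant1:(1,0)->N->(0,0)
  grid max=2 at (1,2)
Step 2: ant0:(1,2)->N->(0,2) | ant1:(0,0)->E->(0,1)
  grid max=1 at (0,1)
Step 3: ant0:(0,2)->S->(1,2) | ant1:(0,1)->E->(0,2)
  grid max=2 at (0,2)
Step 4: ant0:(1,2)->N->(0,2) | ant1:(0,2)->S->(1,2)
  grid max=3 at (0,2)
Step 5: ant0:(0,2)->S->(1,2) | ant1:(1,2)->N->(0,2)
  grid max=4 at (0,2)
Step 6: ant0:(1,2)->N->(0,2) | ant1:(0,2)->S->(1,2)
  grid max=5 at (0,2)

(0,2) (1,2)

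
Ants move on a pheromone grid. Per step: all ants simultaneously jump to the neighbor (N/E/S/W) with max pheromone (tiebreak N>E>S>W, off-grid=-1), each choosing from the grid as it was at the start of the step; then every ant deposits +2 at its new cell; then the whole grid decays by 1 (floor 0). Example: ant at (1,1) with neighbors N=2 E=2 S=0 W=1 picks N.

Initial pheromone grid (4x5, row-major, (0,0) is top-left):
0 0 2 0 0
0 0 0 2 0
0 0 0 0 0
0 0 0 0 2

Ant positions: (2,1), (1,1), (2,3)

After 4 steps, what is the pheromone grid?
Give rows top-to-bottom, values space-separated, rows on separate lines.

After step 1: ants at (1,1),(0,1),(1,3)
  0 1 1 0 0
  0 1 0 3 0
  0 0 0 0 0
  0 0 0 0 1
After step 2: ants at (0,1),(0,2),(0,3)
  0 2 2 1 0
  0 0 0 2 0
  0 0 0 0 0
  0 0 0 0 0
After step 3: ants at (0,2),(0,1),(1,3)
  0 3 3 0 0
  0 0 0 3 0
  0 0 0 0 0
  0 0 0 0 0
After step 4: ants at (0,1),(0,2),(0,3)
  0 4 4 1 0
  0 0 0 2 0
  0 0 0 0 0
  0 0 0 0 0

0 4 4 1 0
0 0 0 2 0
0 0 0 0 0
0 0 0 0 0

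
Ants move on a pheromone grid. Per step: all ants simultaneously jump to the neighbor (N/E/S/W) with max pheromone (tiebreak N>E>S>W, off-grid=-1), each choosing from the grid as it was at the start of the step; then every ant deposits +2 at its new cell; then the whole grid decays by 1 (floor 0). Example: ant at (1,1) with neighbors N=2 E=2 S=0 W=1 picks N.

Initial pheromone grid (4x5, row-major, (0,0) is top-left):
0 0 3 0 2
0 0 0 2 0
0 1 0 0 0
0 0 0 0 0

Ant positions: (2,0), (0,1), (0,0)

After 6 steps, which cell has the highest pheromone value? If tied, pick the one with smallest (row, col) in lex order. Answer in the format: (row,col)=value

Step 1: ant0:(2,0)->E->(2,1) | ant1:(0,1)->E->(0,2) | ant2:(0,0)->E->(0,1)
  grid max=4 at (0,2)
Step 2: ant0:(2,1)->N->(1,1) | ant1:(0,2)->W->(0,1) | ant2:(0,1)->E->(0,2)
  grid max=5 at (0,2)
Step 3: ant0:(1,1)->N->(0,1) | ant1:(0,1)->E->(0,2) | ant2:(0,2)->W->(0,1)
  grid max=6 at (0,2)
Step 4: ant0:(0,1)->E->(0,2) | ant1:(0,2)->W->(0,1) | ant2:(0,1)->E->(0,2)
  grid max=9 at (0,2)
Step 5: ant0:(0,2)->W->(0,1) | ant1:(0,1)->E->(0,2) | ant2:(0,2)->W->(0,1)
  grid max=10 at (0,2)
Step 6: ant0:(0,1)->E->(0,2) | ant1:(0,2)->W->(0,1) | ant2:(0,1)->E->(0,2)
  grid max=13 at (0,2)
Final grid:
  0 10 13 0 0
  0 0 0 0 0
  0 0 0 0 0
  0 0 0 0 0
Max pheromone 13 at (0,2)

Answer: (0,2)=13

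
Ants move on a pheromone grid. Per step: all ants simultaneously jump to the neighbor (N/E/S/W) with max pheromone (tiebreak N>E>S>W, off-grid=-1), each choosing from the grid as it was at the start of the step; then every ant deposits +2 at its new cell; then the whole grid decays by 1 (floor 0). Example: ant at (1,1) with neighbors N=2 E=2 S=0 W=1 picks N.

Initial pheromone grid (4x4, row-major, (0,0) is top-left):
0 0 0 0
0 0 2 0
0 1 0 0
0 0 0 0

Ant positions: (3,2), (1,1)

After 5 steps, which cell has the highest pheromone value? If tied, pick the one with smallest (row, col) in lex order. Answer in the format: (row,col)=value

Step 1: ant0:(3,2)->N->(2,2) | ant1:(1,1)->E->(1,2)
  grid max=3 at (1,2)
Step 2: ant0:(2,2)->N->(1,2) | ant1:(1,2)->S->(2,2)
  grid max=4 at (1,2)
Step 3: ant0:(1,2)->S->(2,2) | ant1:(2,2)->N->(1,2)
  grid max=5 at (1,2)
Step 4: ant0:(2,2)->N->(1,2) | ant1:(1,2)->S->(2,2)
  grid max=6 at (1,2)
Step 5: ant0:(1,2)->S->(2,2) | ant1:(2,2)->N->(1,2)
  grid max=7 at (1,2)
Final grid:
  0 0 0 0
  0 0 7 0
  0 0 5 0
  0 0 0 0
Max pheromone 7 at (1,2)

Answer: (1,2)=7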